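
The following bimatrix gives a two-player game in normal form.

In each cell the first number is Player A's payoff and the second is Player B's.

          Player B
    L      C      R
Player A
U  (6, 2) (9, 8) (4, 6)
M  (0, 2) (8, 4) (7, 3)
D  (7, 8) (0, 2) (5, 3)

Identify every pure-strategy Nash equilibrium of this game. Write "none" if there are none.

(U, L): Player A can switch to D (6 → 7). Not NE.
(U, C): Player A gets 9, best alternative 8; Player B gets 8, best alternative 6. No profitable deviation — NE.
(U, R): Player A can switch to M (4 → 7). Not NE.
(M, L): Player A can switch to U (0 → 6). Not NE.
(M, C): Player A can switch to U (8 → 9). Not NE.
(M, R): Player B can switch to C (3 → 4). Not NE.
(D, L): Player A gets 7, best alternative 6; Player B gets 8, best alternative 3. No profitable deviation — NE.
(D, C): Player A can switch to U (0 → 9). Not NE.
(D, R): Player A can switch to M (5 → 7). Not NE.

The pure Nash equilibria are (U, C); (D, L).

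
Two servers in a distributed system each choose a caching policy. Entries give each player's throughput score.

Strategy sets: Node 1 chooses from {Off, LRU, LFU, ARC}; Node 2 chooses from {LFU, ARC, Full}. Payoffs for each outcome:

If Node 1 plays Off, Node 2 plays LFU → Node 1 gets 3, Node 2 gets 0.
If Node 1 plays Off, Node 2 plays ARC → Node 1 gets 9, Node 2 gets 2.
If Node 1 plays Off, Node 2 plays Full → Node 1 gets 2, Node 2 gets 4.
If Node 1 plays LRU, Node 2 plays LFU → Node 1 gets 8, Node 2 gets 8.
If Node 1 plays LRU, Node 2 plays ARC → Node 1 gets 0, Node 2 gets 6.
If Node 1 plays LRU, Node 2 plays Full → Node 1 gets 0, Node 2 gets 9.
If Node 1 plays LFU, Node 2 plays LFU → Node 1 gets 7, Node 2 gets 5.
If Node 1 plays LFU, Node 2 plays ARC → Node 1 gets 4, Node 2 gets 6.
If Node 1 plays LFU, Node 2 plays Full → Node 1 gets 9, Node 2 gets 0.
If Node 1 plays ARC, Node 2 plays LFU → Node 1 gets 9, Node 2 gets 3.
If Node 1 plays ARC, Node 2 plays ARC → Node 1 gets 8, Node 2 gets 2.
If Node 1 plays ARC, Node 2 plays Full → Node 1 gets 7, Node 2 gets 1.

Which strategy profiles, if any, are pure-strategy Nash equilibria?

(Off, LFU): Node 1 can switch to LRU (3 → 8). Not NE.
(Off, ARC): Node 2 can switch to Full (2 → 4). Not NE.
(Off, Full): Node 1 can switch to LFU (2 → 9). Not NE.
(LRU, LFU): Node 1 can switch to ARC (8 → 9). Not NE.
(LRU, ARC): Node 1 can switch to Off (0 → 9). Not NE.
(LRU, Full): Node 1 can switch to Off (0 → 2). Not NE.
(LFU, LFU): Node 1 can switch to LRU (7 → 8). Not NE.
(LFU, ARC): Node 1 can switch to Off (4 → 9). Not NE.
(ARC, LFU): Node 1 gets 9, best alternative 8; Node 2 gets 3, best alternative 2. No profitable deviation — NE.
(The remaining 3 profiles each have a profitable deviation by the same check.)

(ARC, LFU)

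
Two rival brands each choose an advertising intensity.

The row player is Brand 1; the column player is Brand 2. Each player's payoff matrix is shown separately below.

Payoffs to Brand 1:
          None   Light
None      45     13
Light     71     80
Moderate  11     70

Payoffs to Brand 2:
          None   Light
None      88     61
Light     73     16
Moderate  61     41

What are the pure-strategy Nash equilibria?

Check each profile: it is a Nash equilibrium iff no player can strictly gain by switching unilaterally.
(None, None): Brand 1 can switch to Light (45 → 71). Not NE.
(None, Light): Brand 1 can switch to Light (13 → 80). Not NE.
(Light, None): Brand 1 gets 71, best alternative 45; Brand 2 gets 73, best alternative 16. No profitable deviation — NE.
(Light, Light): Brand 2 can switch to None (16 → 73). Not NE.
(Moderate, None): Brand 1 can switch to None (11 → 45). Not NE.
(Moderate, Light): Brand 1 can switch to Light (70 → 80). Not NE.

Pure NE: (Light, None)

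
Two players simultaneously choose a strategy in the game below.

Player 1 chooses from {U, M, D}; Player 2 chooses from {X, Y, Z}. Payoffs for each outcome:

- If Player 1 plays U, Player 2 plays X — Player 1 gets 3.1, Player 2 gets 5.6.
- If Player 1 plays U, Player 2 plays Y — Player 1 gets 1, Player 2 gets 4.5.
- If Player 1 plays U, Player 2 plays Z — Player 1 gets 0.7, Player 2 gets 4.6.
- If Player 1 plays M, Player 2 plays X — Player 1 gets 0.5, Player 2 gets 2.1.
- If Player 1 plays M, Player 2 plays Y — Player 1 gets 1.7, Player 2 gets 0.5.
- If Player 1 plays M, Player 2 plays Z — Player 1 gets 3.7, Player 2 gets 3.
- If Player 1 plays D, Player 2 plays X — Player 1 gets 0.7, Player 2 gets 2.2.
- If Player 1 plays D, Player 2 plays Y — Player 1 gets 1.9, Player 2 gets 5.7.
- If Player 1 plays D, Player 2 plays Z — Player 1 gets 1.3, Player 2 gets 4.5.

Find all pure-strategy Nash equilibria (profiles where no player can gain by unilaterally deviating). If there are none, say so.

The pure Nash equilibria are (U, X) and (M, Z) and (D, Y).

For each player, find the best response to each opponent profile; mutual best responses are the pure NE.
Player 1 against X: payoffs 3.1, 0.5, 0.7 → best response U.
Player 1 against Y: payoffs 1, 1.7, 1.9 → best response D.
Player 1 against Z: payoffs 0.7, 3.7, 1.3 → best response M.
Player 2 against U: payoffs 5.6, 4.5, 4.6 → best response X.
Player 2 against M: payoffs 2.1, 0.5, 3 → best response Z.
Player 2 against D: payoffs 2.2, 5.7, 4.5 → best response Y.
Mutual best responses: (U, X); (M, Z); (D, Y).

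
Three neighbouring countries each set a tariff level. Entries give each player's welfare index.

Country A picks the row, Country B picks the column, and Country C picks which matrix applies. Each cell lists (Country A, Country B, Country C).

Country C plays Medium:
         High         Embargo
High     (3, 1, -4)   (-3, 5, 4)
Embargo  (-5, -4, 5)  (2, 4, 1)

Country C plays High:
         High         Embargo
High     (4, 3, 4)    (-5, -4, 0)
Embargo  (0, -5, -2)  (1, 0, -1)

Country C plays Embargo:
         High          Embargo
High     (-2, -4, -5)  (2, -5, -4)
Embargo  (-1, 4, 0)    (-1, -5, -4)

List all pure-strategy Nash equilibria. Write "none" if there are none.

Pure-strategy Nash equilibria: (High, High, High); (Embargo, Embargo, Medium)

Country A against (High, Medium): payoffs 3, -5 → best response High.
Country A against (High, High): payoffs 4, 0 → best response High.
Country A against (High, Embargo): payoffs -2, -1 → best response Embargo.
Country A against (Embargo, Medium): payoffs -3, 2 → best response Embargo.
Country A against (Embargo, High): payoffs -5, 1 → best response Embargo.
Country A against (Embargo, Embargo): payoffs 2, -1 → best response High.
Country B against (High, Medium): payoffs 1, 5 → best response Embargo.
Country B against (High, High): payoffs 3, -4 → best response High.
Country B against (High, Embargo): payoffs -4, -5 → best response High.
Country B against (Embargo, Medium): payoffs -4, 4 → best response Embargo.
Country B against (Embargo, High): payoffs -5, 0 → best response Embargo.
Country B against (Embargo, Embargo): payoffs 4, -5 → best response High.
Country C against (High, High): payoffs -4, 4, -5 → best response High.
Country C against (High, Embargo): payoffs 4, 0, -4 → best response Medium.
Country C against (Embargo, High): payoffs 5, -2, 0 → best response Medium.
Country C against (Embargo, Embargo): payoffs 1, -1, -4 → best response Medium.
Mutual best responses: (High, High, High); (Embargo, Embargo, Medium).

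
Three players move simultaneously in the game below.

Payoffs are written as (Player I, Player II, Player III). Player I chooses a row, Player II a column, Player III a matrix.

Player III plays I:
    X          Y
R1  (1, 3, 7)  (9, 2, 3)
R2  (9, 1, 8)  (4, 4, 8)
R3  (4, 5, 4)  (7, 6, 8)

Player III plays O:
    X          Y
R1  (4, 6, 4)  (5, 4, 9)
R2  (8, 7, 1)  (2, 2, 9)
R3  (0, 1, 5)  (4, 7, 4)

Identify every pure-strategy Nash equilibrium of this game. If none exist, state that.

No pure-strategy Nash equilibrium.

Player I against (X, I): payoffs 1, 9, 4 → best response R2.
Player I against (X, O): payoffs 4, 8, 0 → best response R2.
Player I against (Y, I): payoffs 9, 4, 7 → best response R1.
Player I against (Y, O): payoffs 5, 2, 4 → best response R1.
Player II against (R1, I): payoffs 3, 2 → best response X.
Player II against (R1, O): payoffs 6, 4 → best response X.
Player II against (R2, I): payoffs 1, 4 → best response Y.
Player II against (R2, O): payoffs 7, 2 → best response X.
Player II against (R3, I): payoffs 5, 6 → best response Y.
Player II against (R3, O): payoffs 1, 7 → best response Y.
Player III against (R1, X): payoffs 7, 4 → best response I.
Player III against (R1, Y): payoffs 3, 9 → best response O.
Player III against (R2, X): payoffs 8, 1 → best response I.
Player III against (R2, Y): payoffs 8, 9 → best response O.
Player III against (R3, X): payoffs 4, 5 → best response O.
Player III against (R3, Y): payoffs 8, 4 → best response I.
No profile is a mutual best response for all players.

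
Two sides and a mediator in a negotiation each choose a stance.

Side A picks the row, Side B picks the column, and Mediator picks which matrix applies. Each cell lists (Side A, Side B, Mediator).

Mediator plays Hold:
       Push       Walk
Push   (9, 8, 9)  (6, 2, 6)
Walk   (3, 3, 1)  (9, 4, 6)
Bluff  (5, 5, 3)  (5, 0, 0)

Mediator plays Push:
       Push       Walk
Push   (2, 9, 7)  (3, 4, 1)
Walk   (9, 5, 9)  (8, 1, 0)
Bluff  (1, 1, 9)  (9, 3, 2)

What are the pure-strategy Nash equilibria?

The pure Nash equilibria are (Push, Push, Hold); (Walk, Push, Push); (Walk, Walk, Hold); (Bluff, Walk, Push).

Mark each player's best response to every combination of opponents' strategies; a profile where every player is best-responding is a pure Nash equilibrium.
Side A against (Push, Hold): payoffs 9, 3, 5 → best response Push.
Side A against (Push, Push): payoffs 2, 9, 1 → best response Walk.
Side A against (Walk, Hold): payoffs 6, 9, 5 → best response Walk.
Side A against (Walk, Push): payoffs 3, 8, 9 → best response Bluff.
Side B against (Push, Hold): payoffs 8, 2 → best response Push.
Side B against (Push, Push): payoffs 9, 4 → best response Push.
Side B against (Walk, Hold): payoffs 3, 4 → best response Walk.
Side B against (Walk, Push): payoffs 5, 1 → best response Push.
Side B against (Bluff, Hold): payoffs 5, 0 → best response Push.
Side B against (Bluff, Push): payoffs 1, 3 → best response Walk.
Mediator against (Push, Push): payoffs 9, 7 → best response Hold.
Mediator against (Push, Walk): payoffs 6, 1 → best response Hold.
Mediator against (Walk, Push): payoffs 1, 9 → best response Push.
Mediator against (Walk, Walk): payoffs 6, 0 → best response Hold.
Mediator against (Bluff, Push): payoffs 3, 9 → best response Push.
Mediator against (Bluff, Walk): payoffs 0, 2 → best response Push.
Mutual best responses: (Push, Push, Hold); (Walk, Push, Push); (Walk, Walk, Hold); (Bluff, Walk, Push).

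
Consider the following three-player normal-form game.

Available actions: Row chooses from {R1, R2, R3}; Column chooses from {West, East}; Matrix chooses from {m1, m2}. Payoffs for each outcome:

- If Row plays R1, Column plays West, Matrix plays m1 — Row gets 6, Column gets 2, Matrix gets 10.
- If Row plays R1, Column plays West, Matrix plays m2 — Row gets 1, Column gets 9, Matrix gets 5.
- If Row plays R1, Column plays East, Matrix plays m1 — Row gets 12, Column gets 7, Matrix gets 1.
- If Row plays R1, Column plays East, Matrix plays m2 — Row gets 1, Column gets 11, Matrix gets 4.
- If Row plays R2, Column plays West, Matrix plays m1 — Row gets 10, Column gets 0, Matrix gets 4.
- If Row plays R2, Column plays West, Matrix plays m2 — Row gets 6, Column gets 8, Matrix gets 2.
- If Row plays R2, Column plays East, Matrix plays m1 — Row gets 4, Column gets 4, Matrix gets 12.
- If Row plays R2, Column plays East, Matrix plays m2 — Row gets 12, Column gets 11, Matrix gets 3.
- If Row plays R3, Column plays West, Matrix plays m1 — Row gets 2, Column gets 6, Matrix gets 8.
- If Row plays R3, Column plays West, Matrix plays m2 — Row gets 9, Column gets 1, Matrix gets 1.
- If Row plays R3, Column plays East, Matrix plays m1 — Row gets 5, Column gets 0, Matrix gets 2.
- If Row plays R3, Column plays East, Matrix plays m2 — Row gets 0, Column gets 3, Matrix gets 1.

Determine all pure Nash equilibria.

This game has no pure Nash equilibrium.

Row against (West, m1): payoffs 6, 10, 2 → best response R2.
Row against (West, m2): payoffs 1, 6, 9 → best response R3.
Row against (East, m1): payoffs 12, 4, 5 → best response R1.
Row against (East, m2): payoffs 1, 12, 0 → best response R2.
Column against (R1, m1): payoffs 2, 7 → best response East.
Column against (R1, m2): payoffs 9, 11 → best response East.
Column against (R2, m1): payoffs 0, 4 → best response East.
Column against (R2, m2): payoffs 8, 11 → best response East.
Column against (R3, m1): payoffs 6, 0 → best response West.
Column against (R3, m2): payoffs 1, 3 → best response East.
Matrix against (R1, West): payoffs 10, 5 → best response m1.
Matrix against (R1, East): payoffs 1, 4 → best response m2.
Matrix against (R2, West): payoffs 4, 2 → best response m1.
Matrix against (R2, East): payoffs 12, 3 → best response m1.
Matrix against (R3, West): payoffs 8, 1 → best response m1.
Matrix against (R3, East): payoffs 2, 1 → best response m1.
No profile is a mutual best response for all players.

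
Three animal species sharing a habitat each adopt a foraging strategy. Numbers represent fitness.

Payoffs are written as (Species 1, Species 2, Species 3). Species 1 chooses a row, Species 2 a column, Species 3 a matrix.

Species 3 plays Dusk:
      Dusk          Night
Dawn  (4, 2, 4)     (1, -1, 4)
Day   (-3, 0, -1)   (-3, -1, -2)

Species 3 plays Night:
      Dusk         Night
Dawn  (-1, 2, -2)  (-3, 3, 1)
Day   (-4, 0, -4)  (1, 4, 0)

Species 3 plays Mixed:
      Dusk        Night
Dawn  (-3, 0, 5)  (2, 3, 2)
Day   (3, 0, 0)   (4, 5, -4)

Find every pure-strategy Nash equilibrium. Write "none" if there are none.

The unique pure-strategy Nash equilibrium is (Day, Night, Night).

Species 1 against (Dusk, Dusk): payoffs 4, -3 → best response Dawn.
Species 1 against (Dusk, Night): payoffs -1, -4 → best response Dawn.
Species 1 against (Dusk, Mixed): payoffs -3, 3 → best response Day.
Species 1 against (Night, Dusk): payoffs 1, -3 → best response Dawn.
Species 1 against (Night, Night): payoffs -3, 1 → best response Day.
Species 1 against (Night, Mixed): payoffs 2, 4 → best response Day.
Species 2 against (Dawn, Dusk): payoffs 2, -1 → best response Dusk.
Species 2 against (Dawn, Night): payoffs 2, 3 → best response Night.
Species 2 against (Dawn, Mixed): payoffs 0, 3 → best response Night.
Species 2 against (Day, Dusk): payoffs 0, -1 → best response Dusk.
Species 2 against (Day, Night): payoffs 0, 4 → best response Night.
Species 2 against (Day, Mixed): payoffs 0, 5 → best response Night.
Species 3 against (Dawn, Dusk): payoffs 4, -2, 5 → best response Mixed.
Species 3 against (Dawn, Night): payoffs 4, 1, 2 → best response Dusk.
Species 3 against (Day, Dusk): payoffs -1, -4, 0 → best response Mixed.
Species 3 against (Day, Night): payoffs -2, 0, -4 → best response Night.
Mutual best responses: (Day, Night, Night).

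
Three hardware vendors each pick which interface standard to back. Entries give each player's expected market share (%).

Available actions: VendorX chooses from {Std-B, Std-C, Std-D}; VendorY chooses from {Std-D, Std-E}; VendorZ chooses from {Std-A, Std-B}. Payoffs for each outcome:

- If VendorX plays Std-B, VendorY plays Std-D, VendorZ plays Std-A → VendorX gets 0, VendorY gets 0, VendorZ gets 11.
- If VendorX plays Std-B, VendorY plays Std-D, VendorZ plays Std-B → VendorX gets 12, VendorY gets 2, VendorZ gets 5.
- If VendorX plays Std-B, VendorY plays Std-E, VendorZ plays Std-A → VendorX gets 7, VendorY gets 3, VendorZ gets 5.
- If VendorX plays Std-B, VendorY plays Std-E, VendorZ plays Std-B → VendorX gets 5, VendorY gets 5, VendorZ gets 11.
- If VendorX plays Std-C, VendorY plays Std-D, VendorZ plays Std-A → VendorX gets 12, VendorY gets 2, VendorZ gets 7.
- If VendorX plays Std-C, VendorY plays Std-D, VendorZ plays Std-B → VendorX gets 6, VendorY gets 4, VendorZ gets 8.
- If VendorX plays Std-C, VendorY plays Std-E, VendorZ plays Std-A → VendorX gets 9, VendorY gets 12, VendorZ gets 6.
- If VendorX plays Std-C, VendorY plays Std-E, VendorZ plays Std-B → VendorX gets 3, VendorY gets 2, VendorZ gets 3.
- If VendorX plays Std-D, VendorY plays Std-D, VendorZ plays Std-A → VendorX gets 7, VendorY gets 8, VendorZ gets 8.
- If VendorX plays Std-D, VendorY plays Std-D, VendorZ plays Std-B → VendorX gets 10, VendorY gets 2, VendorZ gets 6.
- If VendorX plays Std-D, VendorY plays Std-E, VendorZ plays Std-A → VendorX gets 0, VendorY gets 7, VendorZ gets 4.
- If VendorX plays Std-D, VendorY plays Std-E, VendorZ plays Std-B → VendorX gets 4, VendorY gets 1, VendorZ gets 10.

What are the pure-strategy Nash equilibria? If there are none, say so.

Pure-strategy Nash equilibria: (Std-B, Std-E, Std-B), (Std-C, Std-E, Std-A)

VendorX against (Std-D, Std-A): payoffs 0, 12, 7 → best response Std-C.
VendorX against (Std-D, Std-B): payoffs 12, 6, 10 → best response Std-B.
VendorX against (Std-E, Std-A): payoffs 7, 9, 0 → best response Std-C.
VendorX against (Std-E, Std-B): payoffs 5, 3, 4 → best response Std-B.
VendorY against (Std-B, Std-A): payoffs 0, 3 → best response Std-E.
VendorY against (Std-B, Std-B): payoffs 2, 5 → best response Std-E.
VendorY against (Std-C, Std-A): payoffs 2, 12 → best response Std-E.
VendorY against (Std-C, Std-B): payoffs 4, 2 → best response Std-D.
VendorY against (Std-D, Std-A): payoffs 8, 7 → best response Std-D.
VendorY against (Std-D, Std-B): payoffs 2, 1 → best response Std-D.
VendorZ against (Std-B, Std-D): payoffs 11, 5 → best response Std-A.
VendorZ against (Std-B, Std-E): payoffs 5, 11 → best response Std-B.
VendorZ against (Std-C, Std-D): payoffs 7, 8 → best response Std-B.
VendorZ against (Std-C, Std-E): payoffs 6, 3 → best response Std-A.
VendorZ against (Std-D, Std-D): payoffs 8, 6 → best response Std-A.
VendorZ against (Std-D, Std-E): payoffs 4, 10 → best response Std-B.
Mutual best responses: (Std-B, Std-E, Std-B); (Std-C, Std-E, Std-A).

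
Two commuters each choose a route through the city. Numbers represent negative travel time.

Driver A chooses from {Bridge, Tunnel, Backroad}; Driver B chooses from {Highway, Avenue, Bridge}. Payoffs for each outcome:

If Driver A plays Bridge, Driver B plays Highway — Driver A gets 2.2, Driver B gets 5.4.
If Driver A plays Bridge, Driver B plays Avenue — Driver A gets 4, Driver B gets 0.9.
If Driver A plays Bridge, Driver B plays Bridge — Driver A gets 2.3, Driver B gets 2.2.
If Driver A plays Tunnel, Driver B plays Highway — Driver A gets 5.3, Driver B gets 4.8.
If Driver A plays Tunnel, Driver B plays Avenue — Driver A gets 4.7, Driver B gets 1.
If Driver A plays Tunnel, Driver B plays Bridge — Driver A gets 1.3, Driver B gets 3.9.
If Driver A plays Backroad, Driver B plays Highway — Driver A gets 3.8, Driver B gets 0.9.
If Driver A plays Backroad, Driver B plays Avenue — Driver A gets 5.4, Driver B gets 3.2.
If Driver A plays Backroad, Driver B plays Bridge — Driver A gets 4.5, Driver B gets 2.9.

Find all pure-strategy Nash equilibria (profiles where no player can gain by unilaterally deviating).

(Bridge, Highway): Driver A can switch to Tunnel (2.2 → 5.3). Not NE.
(Bridge, Avenue): Driver A can switch to Tunnel (4 → 4.7). Not NE.
(Bridge, Bridge): Driver A can switch to Backroad (2.3 → 4.5). Not NE.
(Tunnel, Highway): Driver A gets 5.3, best alternative 3.8; Driver B gets 4.8, best alternative 3.9. No profitable deviation — NE.
(Tunnel, Avenue): Driver A can switch to Backroad (4.7 → 5.4). Not NE.
(Tunnel, Bridge): Driver A can switch to Bridge (1.3 → 2.3). Not NE.
(Backroad, Highway): Driver A can switch to Tunnel (3.8 → 5.3). Not NE.
(Backroad, Avenue): Driver A gets 5.4, best alternative 4.7; Driver B gets 3.2, best alternative 2.9. No profitable deviation — NE.
(The remaining 1 profile has a profitable deviation by the same check.)

Pure-strategy Nash equilibria: (Tunnel, Highway) and (Backroad, Avenue)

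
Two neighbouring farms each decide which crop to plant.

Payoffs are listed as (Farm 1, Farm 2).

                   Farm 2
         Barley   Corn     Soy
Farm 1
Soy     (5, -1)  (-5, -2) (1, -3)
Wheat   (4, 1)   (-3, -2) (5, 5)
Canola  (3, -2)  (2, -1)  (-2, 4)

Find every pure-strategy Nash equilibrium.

The pure Nash equilibria are (Soy, Barley) and (Wheat, Soy).

Check each profile: it is a Nash equilibrium iff no player can strictly gain by switching unilaterally.
(Soy, Barley): Farm 1 gets 5, best alternative 4; Farm 2 gets -1, best alternative -2. No profitable deviation — NE.
(Soy, Corn): Farm 1 can switch to Wheat (-5 → -3). Not NE.
(Soy, Soy): Farm 1 can switch to Wheat (1 → 5). Not NE.
(Wheat, Barley): Farm 1 can switch to Soy (4 → 5). Not NE.
(Wheat, Corn): Farm 1 can switch to Canola (-3 → 2). Not NE.
(Wheat, Soy): Farm 1 gets 5, best alternative 1; Farm 2 gets 5, best alternative 1. No profitable deviation — NE.
(Canola, Barley): Farm 1 can switch to Soy (3 → 5). Not NE.
(Canola, Corn): Farm 2 can switch to Soy (-1 → 4). Not NE.
(The remaining 1 profile has a profitable deviation by the same check.)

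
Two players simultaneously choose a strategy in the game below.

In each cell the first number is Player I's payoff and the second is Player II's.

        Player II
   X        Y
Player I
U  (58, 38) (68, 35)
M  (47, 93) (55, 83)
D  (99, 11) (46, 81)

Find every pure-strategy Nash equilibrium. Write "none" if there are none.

(U, X): Player I can switch to D (58 → 99). Not NE.
(U, Y): Player II can switch to X (35 → 38). Not NE.
(M, X): Player I can switch to U (47 → 58). Not NE.
(M, Y): Player I can switch to U (55 → 68). Not NE.
(D, X): Player II can switch to Y (11 → 81). Not NE.
(D, Y): Player I can switch to U (46 → 68). Not NE.

No pure-strategy Nash equilibrium.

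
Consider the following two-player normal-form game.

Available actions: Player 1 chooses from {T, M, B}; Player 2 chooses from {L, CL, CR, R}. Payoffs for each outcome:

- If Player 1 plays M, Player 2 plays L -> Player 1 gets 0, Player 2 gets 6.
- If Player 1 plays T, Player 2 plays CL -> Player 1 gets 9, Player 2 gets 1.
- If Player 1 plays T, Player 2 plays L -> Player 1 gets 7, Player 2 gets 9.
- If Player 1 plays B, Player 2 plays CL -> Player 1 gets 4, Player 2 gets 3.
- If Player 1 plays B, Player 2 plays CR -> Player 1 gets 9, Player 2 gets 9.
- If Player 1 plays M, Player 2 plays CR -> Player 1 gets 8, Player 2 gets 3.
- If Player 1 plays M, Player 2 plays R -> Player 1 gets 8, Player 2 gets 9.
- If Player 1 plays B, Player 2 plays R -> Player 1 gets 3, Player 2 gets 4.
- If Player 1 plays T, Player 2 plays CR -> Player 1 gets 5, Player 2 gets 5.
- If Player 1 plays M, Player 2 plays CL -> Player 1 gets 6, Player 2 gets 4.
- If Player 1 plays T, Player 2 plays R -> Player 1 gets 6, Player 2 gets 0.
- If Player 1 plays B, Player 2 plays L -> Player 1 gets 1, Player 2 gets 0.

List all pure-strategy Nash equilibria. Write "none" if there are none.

Player 1 against L: payoffs 7, 0, 1 → best response T.
Player 1 against CL: payoffs 9, 6, 4 → best response T.
Player 1 against CR: payoffs 5, 8, 9 → best response B.
Player 1 against R: payoffs 6, 8, 3 → best response M.
Player 2 against T: payoffs 9, 1, 5, 0 → best response L.
Player 2 against M: payoffs 6, 4, 3, 9 → best response R.
Player 2 against B: payoffs 0, 3, 9, 4 → best response CR.
Mutual best responses: (T, L); (M, R); (B, CR).

(T, L) and (M, R) and (B, CR)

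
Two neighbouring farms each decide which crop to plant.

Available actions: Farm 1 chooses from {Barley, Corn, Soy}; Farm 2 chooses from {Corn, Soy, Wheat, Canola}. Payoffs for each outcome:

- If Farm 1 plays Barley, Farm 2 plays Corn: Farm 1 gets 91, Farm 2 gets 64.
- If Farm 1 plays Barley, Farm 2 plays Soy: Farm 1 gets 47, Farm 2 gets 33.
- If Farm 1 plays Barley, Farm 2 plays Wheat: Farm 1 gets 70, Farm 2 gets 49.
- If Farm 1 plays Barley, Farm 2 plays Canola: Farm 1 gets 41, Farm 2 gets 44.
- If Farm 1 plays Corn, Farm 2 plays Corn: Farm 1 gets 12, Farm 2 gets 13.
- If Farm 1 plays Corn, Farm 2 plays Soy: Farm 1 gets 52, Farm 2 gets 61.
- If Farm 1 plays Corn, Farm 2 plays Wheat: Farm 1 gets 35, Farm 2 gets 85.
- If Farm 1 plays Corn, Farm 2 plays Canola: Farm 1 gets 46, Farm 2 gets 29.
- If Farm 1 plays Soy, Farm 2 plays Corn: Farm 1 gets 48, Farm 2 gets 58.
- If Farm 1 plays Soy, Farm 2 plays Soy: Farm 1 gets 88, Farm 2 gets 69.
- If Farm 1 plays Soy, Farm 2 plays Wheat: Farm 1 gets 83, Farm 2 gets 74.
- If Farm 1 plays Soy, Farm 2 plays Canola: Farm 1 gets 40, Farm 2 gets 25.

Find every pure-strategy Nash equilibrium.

Pure-strategy Nash equilibria: (Barley, Corn) and (Soy, Wheat)

(Barley, Corn): Farm 1 gets 91, best alternative 48; Farm 2 gets 64, best alternative 49. No profitable deviation — NE.
(Barley, Soy): Farm 1 can switch to Corn (47 → 52). Not NE.
(Barley, Wheat): Farm 1 can switch to Soy (70 → 83). Not NE.
(Barley, Canola): Farm 1 can switch to Corn (41 → 46). Not NE.
(Corn, Corn): Farm 1 can switch to Barley (12 → 91). Not NE.
(Corn, Soy): Farm 1 can switch to Soy (52 → 88). Not NE.
(Corn, Wheat): Farm 1 can switch to Barley (35 → 70). Not NE.
(Corn, Canola): Farm 2 can switch to Soy (29 → 61). Not NE.
(Soy, Corn): Farm 1 can switch to Barley (48 → 91). Not NE.
(Soy, Wheat): Farm 1 gets 83, best alternative 70; Farm 2 gets 74, best alternative 69. No profitable deviation — NE.
(The remaining 2 profiles each have a profitable deviation by the same check.)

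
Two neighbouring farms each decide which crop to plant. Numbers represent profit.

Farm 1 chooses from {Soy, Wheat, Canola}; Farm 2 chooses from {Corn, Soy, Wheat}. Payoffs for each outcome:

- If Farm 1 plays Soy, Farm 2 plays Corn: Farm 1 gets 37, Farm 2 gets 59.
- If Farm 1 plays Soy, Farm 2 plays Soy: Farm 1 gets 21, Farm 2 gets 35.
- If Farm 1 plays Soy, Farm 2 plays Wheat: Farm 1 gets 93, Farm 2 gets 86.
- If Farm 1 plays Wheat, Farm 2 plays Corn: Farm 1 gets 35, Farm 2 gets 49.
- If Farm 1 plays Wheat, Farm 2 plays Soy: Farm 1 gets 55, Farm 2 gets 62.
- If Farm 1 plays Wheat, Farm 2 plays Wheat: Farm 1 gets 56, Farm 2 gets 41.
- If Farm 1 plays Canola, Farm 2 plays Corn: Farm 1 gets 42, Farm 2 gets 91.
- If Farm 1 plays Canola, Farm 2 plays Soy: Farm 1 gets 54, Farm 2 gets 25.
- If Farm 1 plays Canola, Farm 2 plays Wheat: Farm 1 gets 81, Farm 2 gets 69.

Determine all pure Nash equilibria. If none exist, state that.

(Soy, Wheat); (Wheat, Soy); (Canola, Corn)

For each player, find the best response to each opponent profile; mutual best responses are the pure NE.
Farm 1 against Corn: payoffs 37, 35, 42 → best response Canola.
Farm 1 against Soy: payoffs 21, 55, 54 → best response Wheat.
Farm 1 against Wheat: payoffs 93, 56, 81 → best response Soy.
Farm 2 against Soy: payoffs 59, 35, 86 → best response Wheat.
Farm 2 against Wheat: payoffs 49, 62, 41 → best response Soy.
Farm 2 against Canola: payoffs 91, 25, 69 → best response Corn.
Mutual best responses: (Soy, Wheat); (Wheat, Soy); (Canola, Corn).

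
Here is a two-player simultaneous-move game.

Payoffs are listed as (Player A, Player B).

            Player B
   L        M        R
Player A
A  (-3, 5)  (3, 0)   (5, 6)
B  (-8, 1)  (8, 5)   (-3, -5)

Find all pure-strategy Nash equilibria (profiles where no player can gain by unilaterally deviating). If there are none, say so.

(A, R), (B, M)

(A, L): Player B can switch to R (5 → 6). Not NE.
(A, M): Player A can switch to B (3 → 8). Not NE.
(A, R): Player A gets 5, best alternative -3; Player B gets 6, best alternative 5. No profitable deviation — NE.
(B, L): Player A can switch to A (-8 → -3). Not NE.
(B, M): Player A gets 8, best alternative 3; Player B gets 5, best alternative 1. No profitable deviation — NE.
(B, R): Player A can switch to A (-3 → 5). Not NE.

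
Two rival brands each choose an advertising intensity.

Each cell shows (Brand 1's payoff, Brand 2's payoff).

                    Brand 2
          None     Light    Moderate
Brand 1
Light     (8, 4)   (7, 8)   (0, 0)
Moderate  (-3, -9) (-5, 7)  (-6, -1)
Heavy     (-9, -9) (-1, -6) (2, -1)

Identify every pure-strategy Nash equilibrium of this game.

(Light, Light); (Heavy, Moderate)

Mark each player's best response to every combination of opponents' strategies; a profile where every player is best-responding is a pure Nash equilibrium.
Brand 1 against None: payoffs 8, -3, -9 → best response Light.
Brand 1 against Light: payoffs 7, -5, -1 → best response Light.
Brand 1 against Moderate: payoffs 0, -6, 2 → best response Heavy.
Brand 2 against Light: payoffs 4, 8, 0 → best response Light.
Brand 2 against Moderate: payoffs -9, 7, -1 → best response Light.
Brand 2 against Heavy: payoffs -9, -6, -1 → best response Moderate.
Mutual best responses: (Light, Light); (Heavy, Moderate).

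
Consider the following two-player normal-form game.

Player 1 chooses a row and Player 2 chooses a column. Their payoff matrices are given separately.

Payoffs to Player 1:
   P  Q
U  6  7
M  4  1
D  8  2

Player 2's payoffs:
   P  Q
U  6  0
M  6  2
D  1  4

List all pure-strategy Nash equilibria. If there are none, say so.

For each strategy profile, look for a profitable unilateral deviation.
(U, P): Player 1 can switch to D (6 → 8). Not NE.
(U, Q): Player 2 can switch to P (0 → 6). Not NE.
(M, P): Player 1 can switch to U (4 → 6). Not NE.
(M, Q): Player 1 can switch to U (1 → 7). Not NE.
(D, P): Player 2 can switch to Q (1 → 4). Not NE.
(D, Q): Player 1 can switch to U (2 → 7). Not NE.

There is no pure-strategy Nash equilibrium.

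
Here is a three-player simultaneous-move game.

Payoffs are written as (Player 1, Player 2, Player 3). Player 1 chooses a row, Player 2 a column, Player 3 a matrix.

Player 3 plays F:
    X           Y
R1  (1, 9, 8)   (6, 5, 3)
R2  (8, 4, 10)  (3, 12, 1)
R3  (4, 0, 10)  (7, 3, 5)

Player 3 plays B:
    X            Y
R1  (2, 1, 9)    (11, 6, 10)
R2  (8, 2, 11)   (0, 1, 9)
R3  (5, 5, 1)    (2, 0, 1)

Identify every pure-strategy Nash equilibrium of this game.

(R1, Y, B), (R2, X, B), (R3, Y, F)

For each player, find the best response to each opponent profile; mutual best responses are the pure NE.
Player 1 against (X, F): payoffs 1, 8, 4 → best response R2.
Player 1 against (X, B): payoffs 2, 8, 5 → best response R2.
Player 1 against (Y, F): payoffs 6, 3, 7 → best response R3.
Player 1 against (Y, B): payoffs 11, 0, 2 → best response R1.
Player 2 against (R1, F): payoffs 9, 5 → best response X.
Player 2 against (R1, B): payoffs 1, 6 → best response Y.
Player 2 against (R2, F): payoffs 4, 12 → best response Y.
Player 2 against (R2, B): payoffs 2, 1 → best response X.
Player 2 against (R3, F): payoffs 0, 3 → best response Y.
Player 2 against (R3, B): payoffs 5, 0 → best response X.
Player 3 against (R1, X): payoffs 8, 9 → best response B.
Player 3 against (R1, Y): payoffs 3, 10 → best response B.
Player 3 against (R2, X): payoffs 10, 11 → best response B.
Player 3 against (R2, Y): payoffs 1, 9 → best response B.
Player 3 against (R3, X): payoffs 10, 1 → best response F.
Player 3 against (R3, Y): payoffs 5, 1 → best response F.
Mutual best responses: (R1, Y, B); (R2, X, B); (R3, Y, F).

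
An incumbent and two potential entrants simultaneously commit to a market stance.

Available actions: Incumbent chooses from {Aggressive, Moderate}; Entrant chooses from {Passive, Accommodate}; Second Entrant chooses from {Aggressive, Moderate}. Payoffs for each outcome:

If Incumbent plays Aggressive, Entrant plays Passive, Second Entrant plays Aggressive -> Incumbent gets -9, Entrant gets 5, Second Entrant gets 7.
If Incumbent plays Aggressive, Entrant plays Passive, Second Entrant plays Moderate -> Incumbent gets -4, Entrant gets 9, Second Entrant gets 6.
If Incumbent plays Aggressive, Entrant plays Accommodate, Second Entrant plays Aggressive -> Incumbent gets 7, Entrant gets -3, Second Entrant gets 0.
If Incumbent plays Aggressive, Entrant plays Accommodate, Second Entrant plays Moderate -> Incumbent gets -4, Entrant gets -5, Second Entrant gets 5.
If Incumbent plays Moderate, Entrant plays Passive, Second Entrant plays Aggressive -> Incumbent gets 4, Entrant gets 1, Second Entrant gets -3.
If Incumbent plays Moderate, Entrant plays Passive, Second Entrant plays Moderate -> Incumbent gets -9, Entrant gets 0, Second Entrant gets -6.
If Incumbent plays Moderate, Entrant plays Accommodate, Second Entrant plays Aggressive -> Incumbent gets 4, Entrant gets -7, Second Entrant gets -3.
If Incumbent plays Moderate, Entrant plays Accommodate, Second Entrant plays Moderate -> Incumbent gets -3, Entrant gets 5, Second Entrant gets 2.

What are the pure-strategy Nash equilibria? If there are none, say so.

Incumbent against (Passive, Aggressive): payoffs -9, 4 → best response Moderate.
Incumbent against (Passive, Moderate): payoffs -4, -9 → best response Aggressive.
Incumbent against (Accommodate, Aggressive): payoffs 7, 4 → best response Aggressive.
Incumbent against (Accommodate, Moderate): payoffs -4, -3 → best response Moderate.
Entrant against (Aggressive, Aggressive): payoffs 5, -3 → best response Passive.
Entrant against (Aggressive, Moderate): payoffs 9, -5 → best response Passive.
Entrant against (Moderate, Aggressive): payoffs 1, -7 → best response Passive.
Entrant against (Moderate, Moderate): payoffs 0, 5 → best response Accommodate.
Second Entrant against (Aggressive, Passive): payoffs 7, 6 → best response Aggressive.
Second Entrant against (Aggressive, Accommodate): payoffs 0, 5 → best response Moderate.
Second Entrant against (Moderate, Passive): payoffs -3, -6 → best response Aggressive.
Second Entrant against (Moderate, Accommodate): payoffs -3, 2 → best response Moderate.
Mutual best responses: (Moderate, Passive, Aggressive); (Moderate, Accommodate, Moderate).

(Moderate, Passive, Aggressive), (Moderate, Accommodate, Moderate)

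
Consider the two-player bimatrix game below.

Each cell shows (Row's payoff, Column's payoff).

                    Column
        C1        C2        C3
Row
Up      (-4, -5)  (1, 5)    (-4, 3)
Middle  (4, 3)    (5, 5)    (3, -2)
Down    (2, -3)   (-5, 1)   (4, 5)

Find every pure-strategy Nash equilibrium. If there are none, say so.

The pure Nash equilibria are (Middle, C2), (Down, C3).

(Up, C1): Row can switch to Middle (-4 → 4). Not NE.
(Up, C2): Row can switch to Middle (1 → 5). Not NE.
(Up, C3): Row can switch to Middle (-4 → 3). Not NE.
(Middle, C1): Column can switch to C2 (3 → 5). Not NE.
(Middle, C2): Row gets 5, best alternative 1; Column gets 5, best alternative 3. No profitable deviation — NE.
(Middle, C3): Row can switch to Down (3 → 4). Not NE.
(Down, C1): Row can switch to Middle (2 → 4). Not NE.
(Down, C2): Row can switch to Up (-5 → 1). Not NE.
(Down, C3): Row gets 4, best alternative 3; Column gets 5, best alternative 1. No profitable deviation — NE.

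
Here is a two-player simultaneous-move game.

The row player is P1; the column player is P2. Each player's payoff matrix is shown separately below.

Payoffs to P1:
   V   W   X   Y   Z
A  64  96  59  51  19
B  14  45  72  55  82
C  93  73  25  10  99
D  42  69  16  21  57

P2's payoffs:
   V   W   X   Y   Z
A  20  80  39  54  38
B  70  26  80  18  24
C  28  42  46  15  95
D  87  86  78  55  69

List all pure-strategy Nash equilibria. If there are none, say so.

The pure Nash equilibria are (A, W) and (B, X) and (C, Z).

Mark each player's best response to every combination of opponents' strategies; a profile where every player is best-responding is a pure Nash equilibrium.
P1 against V: payoffs 64, 14, 93, 42 → best response C.
P1 against W: payoffs 96, 45, 73, 69 → best response A.
P1 against X: payoffs 59, 72, 25, 16 → best response B.
P1 against Y: payoffs 51, 55, 10, 21 → best response B.
P1 against Z: payoffs 19, 82, 99, 57 → best response C.
P2 against A: payoffs 20, 80, 39, 54, 38 → best response W.
P2 against B: payoffs 70, 26, 80, 18, 24 → best response X.
P2 against C: payoffs 28, 42, 46, 15, 95 → best response Z.
P2 against D: payoffs 87, 86, 78, 55, 69 → best response V.
Mutual best responses: (A, W); (B, X); (C, Z).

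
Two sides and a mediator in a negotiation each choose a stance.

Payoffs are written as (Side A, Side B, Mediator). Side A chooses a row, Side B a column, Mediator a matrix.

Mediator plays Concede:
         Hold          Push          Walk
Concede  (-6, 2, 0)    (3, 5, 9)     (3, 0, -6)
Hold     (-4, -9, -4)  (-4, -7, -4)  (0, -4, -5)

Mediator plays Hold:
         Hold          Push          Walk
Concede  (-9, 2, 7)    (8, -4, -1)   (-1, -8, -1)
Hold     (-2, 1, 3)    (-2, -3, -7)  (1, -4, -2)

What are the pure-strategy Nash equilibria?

Pure-strategy Nash equilibria: (Concede, Push, Concede), (Hold, Hold, Hold)

(Concede, Hold, Concede): Side A can switch to Hold (-6 → -4). Not NE.
(Concede, Hold, Hold): Side A can switch to Hold (-9 → -2). Not NE.
(Concede, Push, Concede): Side A gets 3, best alternative -4; Side B gets 5, best alternative 2; Mediator gets 9, best alternative -1. No profitable deviation — NE.
(Concede, Push, Hold): Side B can switch to Hold (-4 → 2). Not NE.
(Concede, Walk, Concede): Side B can switch to Hold (0 → 2). Not NE.
(Concede, Walk, Hold): Side A can switch to Hold (-1 → 1). Not NE.
(Hold, Hold, Concede): Side B can switch to Push (-9 → -7). Not NE.
(Hold, Hold, Hold): Side A gets -2, best alternative -9; Side B gets 1, best alternative -3; Mediator gets 3, best alternative -4. No profitable deviation — NE.
(Hold, Push, Concede): Side A can switch to Concede (-4 → 3). Not NE.
(Hold, Push, Hold): Side A can switch to Concede (-2 → 8). Not NE.
(Hold, Walk, Concede): Side A can switch to Concede (0 → 3). Not NE.
(Hold, Walk, Hold): Side B can switch to Hold (-4 → 1). Not NE.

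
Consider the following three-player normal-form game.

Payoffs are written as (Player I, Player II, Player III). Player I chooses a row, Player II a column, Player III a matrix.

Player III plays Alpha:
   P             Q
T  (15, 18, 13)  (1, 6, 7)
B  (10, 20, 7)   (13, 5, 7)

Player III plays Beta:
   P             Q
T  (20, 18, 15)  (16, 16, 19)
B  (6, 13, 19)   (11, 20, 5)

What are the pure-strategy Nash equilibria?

Player I against (P, Alpha): payoffs 15, 10 → best response T.
Player I against (P, Beta): payoffs 20, 6 → best response T.
Player I against (Q, Alpha): payoffs 1, 13 → best response B.
Player I against (Q, Beta): payoffs 16, 11 → best response T.
Player II against (T, Alpha): payoffs 18, 6 → best response P.
Player II against (T, Beta): payoffs 18, 16 → best response P.
Player II against (B, Alpha): payoffs 20, 5 → best response P.
Player II against (B, Beta): payoffs 13, 20 → best response Q.
Player III against (T, P): payoffs 13, 15 → best response Beta.
Player III against (T, Q): payoffs 7, 19 → best response Beta.
Player III against (B, P): payoffs 7, 19 → best response Beta.
Player III against (B, Q): payoffs 7, 5 → best response Alpha.
Mutual best responses: (T, P, Beta).

(T, P, Beta)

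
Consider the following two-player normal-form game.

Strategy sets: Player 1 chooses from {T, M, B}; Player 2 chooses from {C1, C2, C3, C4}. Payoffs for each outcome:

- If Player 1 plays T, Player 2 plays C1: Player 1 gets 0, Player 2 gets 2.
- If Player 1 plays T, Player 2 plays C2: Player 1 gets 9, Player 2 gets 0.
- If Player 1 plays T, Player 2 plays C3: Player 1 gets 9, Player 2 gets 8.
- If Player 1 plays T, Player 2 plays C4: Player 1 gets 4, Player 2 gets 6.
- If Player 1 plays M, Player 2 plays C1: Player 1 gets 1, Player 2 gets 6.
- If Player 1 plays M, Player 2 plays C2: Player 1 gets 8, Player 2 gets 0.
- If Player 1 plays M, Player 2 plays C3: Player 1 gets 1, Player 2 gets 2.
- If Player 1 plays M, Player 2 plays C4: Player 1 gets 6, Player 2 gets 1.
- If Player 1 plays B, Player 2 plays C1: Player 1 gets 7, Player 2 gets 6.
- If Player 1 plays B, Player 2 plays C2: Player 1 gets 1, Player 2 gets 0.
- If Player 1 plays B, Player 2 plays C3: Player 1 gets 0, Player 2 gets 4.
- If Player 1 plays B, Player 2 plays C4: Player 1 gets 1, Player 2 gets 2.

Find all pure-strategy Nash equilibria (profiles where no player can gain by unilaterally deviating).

(T, C1): Player 1 can switch to M (0 → 1). Not NE.
(T, C2): Player 2 can switch to C1 (0 → 2). Not NE.
(T, C3): Player 1 gets 9, best alternative 1; Player 2 gets 8, best alternative 6. No profitable deviation — NE.
(T, C4): Player 1 can switch to M (4 → 6). Not NE.
(M, C1): Player 1 can switch to B (1 → 7). Not NE.
(M, C2): Player 1 can switch to T (8 → 9). Not NE.
(M, C3): Player 1 can switch to T (1 → 9). Not NE.
(M, C4): Player 2 can switch to C1 (1 → 6). Not NE.
(B, C1): Player 1 gets 7, best alternative 1; Player 2 gets 6, best alternative 4. No profitable deviation — NE.
(B, C2): Player 1 can switch to T (1 → 9). Not NE.
(B, C3): Player 1 can switch to T (0 → 9). Not NE.
(B, C4): Player 1 can switch to T (1 → 4). Not NE.

(T, C3) and (B, C1)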